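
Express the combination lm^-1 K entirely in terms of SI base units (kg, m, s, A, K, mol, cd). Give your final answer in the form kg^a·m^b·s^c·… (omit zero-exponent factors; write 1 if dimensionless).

K·cd⁻¹

lm = cd.
So lm⁻¹ = cd⁻¹.
Combining: lm⁻¹·K = cd⁻¹ · K = K·cd⁻¹.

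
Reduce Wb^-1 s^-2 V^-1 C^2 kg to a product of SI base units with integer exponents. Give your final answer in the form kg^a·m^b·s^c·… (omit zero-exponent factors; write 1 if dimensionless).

Wb = kg·m²·s⁻²·A⁻¹.
So Wb⁻¹ = kg⁻¹·m⁻²·s²·A.
V = kg·m²·s⁻³·A⁻¹.
So V⁻¹ = kg⁻¹·m⁻²·s³·A.
C = s·A.
So C² = s²·A².
Combining: Wb⁻¹·s⁻²·V⁻¹·C²·kg = (kg⁻¹·m⁻²·s²·A) · s⁻² · (kg⁻¹·m⁻²·s³·A) · (s²·A²) · kg = kg⁻¹·m⁻⁴·s⁵·A⁴.

kg⁻¹·m⁻⁴·s⁵·A⁴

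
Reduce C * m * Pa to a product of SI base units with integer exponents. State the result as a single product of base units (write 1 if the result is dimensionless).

kg·s⁻¹·A

C = s·A.
Pa = kg·m⁻¹·s⁻².
Combining: C·m·Pa = (s·A) · m · (kg·m⁻¹·s⁻²) = kg·s⁻¹·A.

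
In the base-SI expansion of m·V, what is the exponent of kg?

V = W/A (potential = power per current),
    = kg·m²·s⁻³·A⁻¹.
Combining: m·V = m · (kg·m²·s⁻³·A⁻¹) = kg·m³·s⁻³·A⁻¹.
The exponent of kg is 1.

1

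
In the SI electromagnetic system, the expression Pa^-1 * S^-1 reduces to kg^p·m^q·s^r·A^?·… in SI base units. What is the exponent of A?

-2

Pa = N/m² (pressure = force per area),
    = kg·m⁻¹·s⁻².
So Pa⁻¹ = kg⁻¹·m·s².
S = 1/Ω (conductance is reciprocal resistance),
    = kg⁻¹·m⁻²·s³·A².
So S⁻¹ = kg·m²·s⁻³·A⁻².
Combining: Pa⁻¹·S⁻¹ = (kg⁻¹·m·s²) · (kg·m²·s⁻³·A⁻²) = m³·s⁻¹·A⁻².
The exponent of A is -2.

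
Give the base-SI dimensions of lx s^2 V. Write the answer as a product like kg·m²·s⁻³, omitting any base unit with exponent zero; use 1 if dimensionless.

kg·s⁻¹·A⁻¹·cd

lx = lm/m² (illuminance = luminous flux per area),
    = m⁻²·cd.
V = W/A (potential = power per current),
    = kg·m²·s⁻³·A⁻¹.
Combining: lx·s²·V = (m⁻²·cd) · s² · (kg·m²·s⁻³·A⁻¹) = kg·s⁻¹·A⁻¹·cd.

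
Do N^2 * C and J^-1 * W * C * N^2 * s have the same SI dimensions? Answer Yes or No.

Left side:
  N = kg·m·s⁻².
  So N² = kg²·m²·s⁻⁴.
  C = s·A.
  Combining: N²·C = (kg²·m²·s⁻⁴) · (s·A) = kg²·m²·s⁻³·A.
Right side:
  J = N·m (work = force × distance),
      = kg·m²·s⁻².
  So J⁻¹ = kg⁻¹·m⁻²·s².
  W = J/s (power = energy per time),
      = kg·m²·s⁻³.
  C = A·s = s·A (charge = current × time).
  N = kg·m/s² = kg·m·s⁻² (force = mass × acceleration).
  So N² = kg²·m²·s⁻⁴.
  Combining: J⁻¹·W·C·N²·s = (kg⁻¹·m⁻²·s²) · (kg·m²·s⁻³) · (s·A) · (kg²·m²·s⁻⁴) · s = kg²·m²·s⁻³·A.
Both reduce to kg²·m²·s⁻³·A.

Yes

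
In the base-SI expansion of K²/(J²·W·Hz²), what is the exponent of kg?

-3

J = N·m (work = force × distance),
    = kg·m²·s⁻².
So J⁻² = kg⁻²·m⁻⁴·s⁴.
W = J/s (power = energy per time),
    = kg·m²·s⁻³.
So W⁻¹ = kg⁻¹·m⁻²·s³.
Hz = 1/s = s⁻¹ (frequency is cycles per second).
So Hz⁻² = s².
Combining: K²·J⁻²·W⁻¹·Hz⁻² = K² · (kg⁻²·m⁻⁴·s⁴) · (kg⁻¹·m⁻²·s³) · s² = kg⁻³·m⁻⁶·s⁹·K².
The exponent of kg is -3.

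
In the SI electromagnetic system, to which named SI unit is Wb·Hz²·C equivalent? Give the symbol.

W

Wb = kg·m²·s⁻²·A⁻¹.
Hz = s⁻¹.
So Hz² = s⁻².
C = s·A.
Combining: Wb·Hz²·C = (kg·m²·s⁻²·A⁻¹) · s⁻² · (s·A) = kg·m²·s⁻³.
kg·m²·s⁻³ is the base-SI form of the watt.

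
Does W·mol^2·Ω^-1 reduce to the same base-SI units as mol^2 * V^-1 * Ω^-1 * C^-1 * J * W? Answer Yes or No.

Yes

Left side:
  W = J/s (power = energy per time),
      = kg·m²·s⁻³.
  Ω = V/A (resistance = voltage per current),
      = kg·m²·s⁻³·A⁻².
  So Ω⁻¹ = kg⁻¹·m⁻²·s³·A².
  Combining: W·mol²·Ω⁻¹ = (kg·m²·s⁻³) · mol² · (kg⁻¹·m⁻²·s³·A²) = A²·mol².
Right side:
  V = W/A (potential = power per current),
      = kg·m²·s⁻³·A⁻¹.
  So V⁻¹ = kg⁻¹·m⁻²·s³·A.
  Ω = V/A (resistance = voltage per current),
      = kg·m²·s⁻³·A⁻².
  So Ω⁻¹ = kg⁻¹·m⁻²·s³·A².
  C = A·s = s·A (charge = current × time).
  So C⁻¹ = s⁻¹·A⁻¹.
  J = N·m (work = force × distance),
      = kg·m²·s⁻².
  W = J/s (power = energy per time),
      = kg·m²·s⁻³.
  Combining: mol²·V⁻¹·Ω⁻¹·C⁻¹·J·W = mol² · (kg⁻¹·m⁻²·s³·A) · (kg⁻¹·m⁻²·s³·A²) · (s⁻¹·A⁻¹) · (kg·m²·s⁻²) · (kg·m²·s⁻³) = A²·mol².
Both reduce to A²·mol².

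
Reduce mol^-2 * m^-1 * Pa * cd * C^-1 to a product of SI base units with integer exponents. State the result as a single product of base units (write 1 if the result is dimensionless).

Pa = kg·m⁻¹·s⁻².
C = s·A.
So C⁻¹ = s⁻¹·A⁻¹.
Combining: mol⁻²·m⁻¹·Pa·cd·C⁻¹ = mol⁻² · m⁻¹ · (kg·m⁻¹·s⁻²) · cd · (s⁻¹·A⁻¹) = kg·m⁻²·s⁻³·A⁻¹·mol⁻²·cd.

kg·m⁻²·s⁻³·A⁻¹·mol⁻²·cd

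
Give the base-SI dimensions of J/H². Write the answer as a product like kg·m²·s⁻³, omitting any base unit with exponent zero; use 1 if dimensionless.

kg⁻¹·m⁻²·s²·A⁴

J = kg·m²·s⁻².
H = kg·m²·s⁻²·A⁻².
So H⁻² = kg⁻²·m⁻⁴·s⁴·A⁴.
Combining: J·H⁻² = (kg·m²·s⁻²) · (kg⁻²·m⁻⁴·s⁴·A⁴) = kg⁻¹·m⁻²·s²·A⁴.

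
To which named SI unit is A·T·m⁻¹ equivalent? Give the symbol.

T = kg·s⁻²·A⁻¹.
Combining: A·T·m⁻¹ = A · (kg·s⁻²·A⁻¹) · m⁻¹ = kg·m⁻¹·s⁻².
kg·m⁻¹·s⁻² is the base-SI form of the pascal.

Pa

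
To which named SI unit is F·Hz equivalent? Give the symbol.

F = C/V (capacitance = charge per voltage),
    = A·s/(kg·m²·s⁻³·A⁻¹) (substituting C and V),
    = kg⁻¹·m⁻²·s⁴·A².
Hz = 1/s = s⁻¹ (frequency is cycles per second).
Combining: F·Hz = (kg⁻¹·m⁻²·s⁴·A²) · s⁻¹ = kg⁻¹·m⁻²·s³·A².
kg⁻¹·m⁻²·s³·A² is the base-SI form of the siemens.

S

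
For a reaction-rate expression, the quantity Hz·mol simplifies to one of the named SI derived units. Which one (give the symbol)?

kat

Hz = s⁻¹.
Combining: Hz·mol = s⁻¹ · mol = s⁻¹·mol.
s⁻¹·mol is the base-SI form of the katal.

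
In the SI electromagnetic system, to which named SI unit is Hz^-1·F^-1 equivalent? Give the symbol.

Hz = 1/s = s⁻¹ (frequency is cycles per second).
So Hz⁻¹ = s.
F = C/V (capacitance = charge per voltage),
    = A·s/(kg·m²·s⁻³·A⁻¹) (substituting C and V),
    = kg⁻¹·m⁻²·s⁴·A².
So F⁻¹ = kg·m²·s⁻⁴·A⁻².
Combining: Hz⁻¹·F⁻¹ = s · (kg·m²·s⁻⁴·A⁻²) = kg·m²·s⁻³·A⁻².
kg·m²·s⁻³·A⁻² is the base-SI form of the ohm.

Ω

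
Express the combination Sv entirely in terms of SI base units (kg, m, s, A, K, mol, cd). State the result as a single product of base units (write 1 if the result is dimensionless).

m²·s⁻²

Sv = J/kg (equivalent dose = energy per mass),
    = m²·s⁻².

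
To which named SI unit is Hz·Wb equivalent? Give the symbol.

Hz = 1/s = s⁻¹ (frequency is cycles per second).
Wb = V·s (flux: a volt is a weber per second),
    = kg·m²·s⁻²·A⁻¹.
Combining: Hz·Wb = s⁻¹ · (kg·m²·s⁻²·A⁻¹) = kg·m²·s⁻³·A⁻¹.
kg·m²·s⁻³·A⁻¹ is the base-SI form of the volt.

V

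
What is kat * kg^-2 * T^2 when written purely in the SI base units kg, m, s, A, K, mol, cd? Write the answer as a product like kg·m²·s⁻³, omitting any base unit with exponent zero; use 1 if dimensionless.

s⁻⁵·A⁻²·mol

kat = s⁻¹·mol.
T = kg·s⁻²·A⁻¹.
So T² = kg²·s⁻⁴·A⁻².
Combining: kat·kg⁻²·T² = (s⁻¹·mol) · kg⁻² · (kg²·s⁻⁴·A⁻²) = s⁻⁵·A⁻²·mol.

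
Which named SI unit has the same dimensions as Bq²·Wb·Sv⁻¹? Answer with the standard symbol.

T

Bq = s⁻¹.
So Bq² = s⁻².
Wb = kg·m²·s⁻²·A⁻¹.
Sv = m²·s⁻².
So Sv⁻¹ = m⁻²·s².
Combining: Bq²·Wb·Sv⁻¹ = s⁻² · (kg·m²·s⁻²·A⁻¹) · (m⁻²·s²) = kg·s⁻²·A⁻¹.
kg·s⁻²·A⁻¹ is the base-SI form of the tesla.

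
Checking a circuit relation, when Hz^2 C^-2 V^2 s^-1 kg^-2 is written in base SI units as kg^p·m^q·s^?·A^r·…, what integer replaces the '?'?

Hz = 1/s = s⁻¹ (frequency is cycles per second).
So Hz² = s⁻².
C = A·s = s·A (charge = current × time).
So C⁻² = s⁻²·A⁻².
V = W/A (potential = power per current),
    = kg·m²·s⁻³·A⁻¹.
So V² = kg²·m⁴·s⁻⁶·A⁻².
Combining: Hz²·C⁻²·V²·s⁻¹·kg⁻² = s⁻² · (s⁻²·A⁻²) · (kg²·m⁴·s⁻⁶·A⁻²) · s⁻¹ · kg⁻² = m⁴·s⁻¹¹·A⁻⁴.
The exponent of s is -11.

-11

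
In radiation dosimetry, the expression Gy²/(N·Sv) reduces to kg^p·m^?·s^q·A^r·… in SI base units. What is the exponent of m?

N = kg·m/s² = kg·m·s⁻² (force = mass × acceleration).
So N⁻¹ = kg⁻¹·m⁻¹·s².
Gy = J/kg (absorbed dose = energy per mass),
    = m²·s⁻².
So Gy² = m⁴·s⁻⁴.
Sv = J/kg (equivalent dose = energy per mass),
    = m²·s⁻².
So Sv⁻¹ = m⁻²·s².
Combining: N⁻¹·Gy²·Sv⁻¹ = (kg⁻¹·m⁻¹·s²) · (m⁴·s⁻⁴) · (m⁻²·s²) = kg⁻¹·m.
The exponent of m is 1.

1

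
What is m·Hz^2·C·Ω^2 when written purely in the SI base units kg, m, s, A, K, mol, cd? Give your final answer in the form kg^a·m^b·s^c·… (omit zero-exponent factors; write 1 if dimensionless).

kg²·m⁵·s⁻⁷·A⁻³

Hz = 1/s = s⁻¹ (frequency is cycles per second).
So Hz² = s⁻².
C = A·s = s·A (charge = current × time).
Ω = V/A (resistance = voltage per current),
    = kg·m²·s⁻³·A⁻².
So Ω² = kg²·m⁴·s⁻⁶·A⁻⁴.
Combining: m·Hz²·C·Ω² = m · s⁻² · (s·A) · (kg²·m⁴·s⁻⁶·A⁻⁴) = kg²·m⁵·s⁻⁷·A⁻³.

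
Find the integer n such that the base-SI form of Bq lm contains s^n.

-1

Bq = s⁻¹.
lm = cd.
Combining: Bq·lm = s⁻¹ · cd = s⁻¹·cd.
The exponent of s is -1.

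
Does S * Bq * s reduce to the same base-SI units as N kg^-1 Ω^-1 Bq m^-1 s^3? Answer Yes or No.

Yes

Left side:
  S = kg⁻¹·m⁻²·s³·A².
  Bq = s⁻¹.
  Combining: S·Bq·s = (kg⁻¹·m⁻²·s³·A²) · s⁻¹ · s = kg⁻¹·m⁻²·s³·A².
Right side:
  N = kg·m/s² = kg·m·s⁻² (force = mass × acceleration).
  Ω = V/A (resistance = voltage per current),
      = kg·m²·s⁻³·A⁻².
  So Ω⁻¹ = kg⁻¹·m⁻²·s³·A².
  Bq = 1/s = s⁻¹ (activity is decays per second).
  Combining: N·kg⁻¹·Ω⁻¹·Bq·m⁻¹·s³ = (kg·m·s⁻²) · kg⁻¹ · (kg⁻¹·m⁻²·s³·A²) · s⁻¹ · m⁻¹ · s³ = kg⁻¹·m⁻²·s³·A².
Both reduce to kg⁻¹·m⁻²·s³·A².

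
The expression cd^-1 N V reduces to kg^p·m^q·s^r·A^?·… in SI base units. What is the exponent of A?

N = kg·m/s² = kg·m·s⁻² (force = mass × acceleration).
V = W/A (potential = power per current),
    = kg·m²·s⁻³·A⁻¹.
Combining: cd⁻¹·N·V = cd⁻¹ · (kg·m·s⁻²) · (kg·m²·s⁻³·A⁻¹) = kg²·m³·s⁻⁵·A⁻¹·cd⁻¹.
The exponent of A is -1.

-1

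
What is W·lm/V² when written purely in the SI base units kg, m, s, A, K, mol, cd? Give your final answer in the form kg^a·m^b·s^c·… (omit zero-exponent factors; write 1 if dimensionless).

W = kg·m²·s⁻³.
V = kg·m²·s⁻³·A⁻¹.
So V⁻² = kg⁻²·m⁻⁴·s⁶·A².
lm = cd.
Combining: W·V⁻²·lm = (kg·m²·s⁻³) · (kg⁻²·m⁻⁴·s⁶·A²) · cd = kg⁻¹·m⁻²·s³·A²·cd.

kg⁻¹·m⁻²·s³·A²·cd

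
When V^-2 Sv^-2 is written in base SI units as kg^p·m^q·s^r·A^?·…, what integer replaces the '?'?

2

V = kg·m²·s⁻³·A⁻¹.
So V⁻² = kg⁻²·m⁻⁴·s⁶·A².
Sv = m²·s⁻².
So Sv⁻² = m⁻⁴·s⁴.
Combining: V⁻²·Sv⁻² = (kg⁻²·m⁻⁴·s⁶·A²) · (m⁻⁴·s⁴) = kg⁻²·m⁻⁸·s¹⁰·A².
The exponent of A is 2.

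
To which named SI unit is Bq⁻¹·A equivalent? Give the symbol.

C

Bq = s⁻¹.
So Bq⁻¹ = s.
Combining: Bq⁻¹·A = s · A = s·A.
s·A is the base-SI form of the coulomb.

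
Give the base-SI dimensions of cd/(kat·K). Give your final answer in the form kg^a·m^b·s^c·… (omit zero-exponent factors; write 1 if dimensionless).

s·K⁻¹·mol⁻¹·cd

kat = mol/s = s⁻¹·mol (catalytic activity).
So kat⁻¹ = s·mol⁻¹.
Combining: kat⁻¹·K⁻¹·cd = (s·mol⁻¹) · K⁻¹ · cd = s·K⁻¹·mol⁻¹·cd.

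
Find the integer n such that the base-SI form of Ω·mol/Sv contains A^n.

-2

Ω = kg·m²·s⁻³·A⁻².
Sv = m²·s⁻².
So Sv⁻¹ = m⁻²·s².
Combining: Ω·Sv⁻¹·mol = (kg·m²·s⁻³·A⁻²) · (m⁻²·s²) · mol = kg·s⁻¹·A⁻²·mol.
The exponent of A is -2.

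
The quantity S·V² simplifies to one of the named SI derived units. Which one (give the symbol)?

S = 1/Ω (conductance is reciprocal resistance),
    = kg⁻¹·m⁻²·s³·A².
V = W/A (potential = power per current),
    = kg·m²·s⁻³·A⁻¹.
So V² = kg²·m⁴·s⁻⁶·A⁻².
Combining: S·V² = (kg⁻¹·m⁻²·s³·A²) · (kg²·m⁴·s⁻⁶·A⁻²) = kg·m²·s⁻³.
kg·m²·s⁻³ is the base-SI form of the watt.

W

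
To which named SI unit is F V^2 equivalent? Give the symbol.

F = kg⁻¹·m⁻²·s⁴·A².
V = kg·m²·s⁻³·A⁻¹.
So V² = kg²·m⁴·s⁻⁶·A⁻².
Combining: F·V² = (kg⁻¹·m⁻²·s⁴·A²) · (kg²·m⁴·s⁻⁶·A⁻²) = kg·m²·s⁻².
kg·m²·s⁻² is the base-SI form of the joule.

J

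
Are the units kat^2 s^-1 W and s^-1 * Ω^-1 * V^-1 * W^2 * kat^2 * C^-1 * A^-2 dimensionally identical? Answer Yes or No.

Left side:
  kat = s⁻¹·mol.
  So kat² = s⁻²·mol².
  W = kg·m²·s⁻³.
  Combining: kat²·s⁻¹·W = (s⁻²·mol²) · s⁻¹ · (kg·m²·s⁻³) = kg·m²·s⁻⁶·mol².
Right side:
  Ω = kg·m²·s⁻³·A⁻².
  So Ω⁻¹ = kg⁻¹·m⁻²·s³·A².
  V = kg·m²·s⁻³·A⁻¹.
  So V⁻¹ = kg⁻¹·m⁻²·s³·A.
  W = kg·m²·s⁻³.
  So W² = kg²·m⁴·s⁻⁶.
  kat = s⁻¹·mol.
  So kat² = s⁻²·mol².
  C = s·A.
  So C⁻¹ = s⁻¹·A⁻¹.
  Combining: s⁻¹·Ω⁻¹·V⁻¹·W²·kat²·C⁻¹·A⁻² = s⁻¹ · (kg⁻¹·m⁻²·s³·A²) · (kg⁻¹·m⁻²·s³·A) · (kg²·m⁴·s⁻⁶) · (s⁻²·mol²) · (s⁻¹·A⁻¹) · A⁻² = s⁻⁴·mol².
Left is kg·m²·s⁻⁶·mol²; right is s⁻⁴·mol² — different.

No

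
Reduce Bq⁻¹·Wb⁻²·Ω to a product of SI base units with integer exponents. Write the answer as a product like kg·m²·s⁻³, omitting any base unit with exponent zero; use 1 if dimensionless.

kg⁻¹·m⁻²·s²

Bq = 1/s = s⁻¹ (activity is decays per second).
So Bq⁻¹ = s.
Wb = V·s (flux: a volt is a weber per second),
    = kg·m²·s⁻²·A⁻¹.
So Wb⁻² = kg⁻²·m⁻⁴·s⁴·A².
Ω = V/A (resistance = voltage per current),
    = kg·m²·s⁻³·A⁻².
Combining: Bq⁻¹·Wb⁻²·Ω = s · (kg⁻²·m⁻⁴·s⁴·A²) · (kg·m²·s⁻³·A⁻²) = kg⁻¹·m⁻²·s².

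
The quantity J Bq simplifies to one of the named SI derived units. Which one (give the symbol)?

W

J = N·m (work = force × distance),
    = kg·m²·s⁻².
Bq = 1/s = s⁻¹ (activity is decays per second).
Combining: J·Bq = (kg·m²·s⁻²) · s⁻¹ = kg·m²·s⁻³.
kg·m²·s⁻³ is the base-SI form of the watt.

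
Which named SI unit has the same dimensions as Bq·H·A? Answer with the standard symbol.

Bq = s⁻¹.
H = kg·m²·s⁻²·A⁻².
Combining: Bq·H·A = s⁻¹ · (kg·m²·s⁻²·A⁻²) · A = kg·m²·s⁻³·A⁻¹.
kg·m²·s⁻³·A⁻¹ is the base-SI form of the volt.

V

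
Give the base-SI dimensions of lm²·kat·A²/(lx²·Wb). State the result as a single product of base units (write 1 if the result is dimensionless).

kg⁻¹·m²·s·A³·mol

lm = cd.
So lm² = cd².
kat = s⁻¹·mol.
lx = m⁻²·cd.
So lx⁻² = m⁴·cd⁻².
Wb = kg·m²·s⁻²·A⁻¹.
So Wb⁻¹ = kg⁻¹·m⁻²·s²·A.
Combining: lm²·kat·lx⁻²·Wb⁻¹·A² = cd² · (s⁻¹·mol) · (m⁴·cd⁻²) · (kg⁻¹·m⁻²·s²·A) · A² = kg⁻¹·m²·s·A³·mol.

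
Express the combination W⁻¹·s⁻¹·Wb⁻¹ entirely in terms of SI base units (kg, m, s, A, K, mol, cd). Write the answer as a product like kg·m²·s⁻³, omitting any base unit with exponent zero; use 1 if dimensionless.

W = J/s (power = energy per time),
    = kg·m²·s⁻³.
So W⁻¹ = kg⁻¹·m⁻²·s³.
Wb = V·s (flux: a volt is a weber per second),
    = kg·m²·s⁻²·A⁻¹.
So Wb⁻¹ = kg⁻¹·m⁻²·s²·A.
Combining: W⁻¹·s⁻¹·Wb⁻¹ = (kg⁻¹·m⁻²·s³) · s⁻¹ · (kg⁻¹·m⁻²·s²·A) = kg⁻²·m⁻⁴·s⁴·A.

kg⁻²·m⁻⁴·s⁴·A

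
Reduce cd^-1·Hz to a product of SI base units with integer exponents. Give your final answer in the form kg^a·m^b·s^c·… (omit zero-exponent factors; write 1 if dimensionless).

s⁻¹·cd⁻¹

Hz = 1/s = s⁻¹ (frequency is cycles per second).
Combining: cd⁻¹·Hz = cd⁻¹ · s⁻¹ = s⁻¹·cd⁻¹.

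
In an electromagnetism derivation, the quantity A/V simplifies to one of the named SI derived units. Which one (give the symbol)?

V = W/A (potential = power per current),
    = kg·m²·s⁻³·A⁻¹.
So V⁻¹ = kg⁻¹·m⁻²·s³·A.
Combining: A·V⁻¹ = A · (kg⁻¹·m⁻²·s³·A) = kg⁻¹·m⁻²·s³·A².
kg⁻¹·m⁻²·s³·A² is the base-SI form of the siemens.

S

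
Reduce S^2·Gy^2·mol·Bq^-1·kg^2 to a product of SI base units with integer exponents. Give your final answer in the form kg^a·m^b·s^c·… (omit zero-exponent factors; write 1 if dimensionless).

S = 1/Ω (conductance is reciprocal resistance),
    = kg⁻¹·m⁻²·s³·A².
So S² = kg⁻²·m⁻⁴·s⁶·A⁴.
Gy = J/kg (absorbed dose = energy per mass),
    = m²·s⁻².
So Gy² = m⁴·s⁻⁴.
Bq = 1/s = s⁻¹ (activity is decays per second).
So Bq⁻¹ = s.
Combining: S²·Gy²·mol·Bq⁻¹·kg² = (kg⁻²·m⁻⁴·s⁶·A⁴) · (m⁴·s⁻⁴) · mol · s · kg² = s³·A⁴·mol.

s³·A⁴·mol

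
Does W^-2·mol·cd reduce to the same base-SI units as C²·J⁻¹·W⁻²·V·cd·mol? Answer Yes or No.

No

Left side:
  W = J/s (power = energy per time),
      = kg·m²·s⁻³.
  So W⁻² = kg⁻²·m⁻⁴·s⁶.
  Combining: W⁻²·mol·cd = (kg⁻²·m⁻⁴·s⁶) · mol · cd = kg⁻²·m⁻⁴·s⁶·mol·cd.
Right side:
  C = s·A.
  So C² = s²·A².
  J = kg·m²·s⁻².
  So J⁻¹ = kg⁻¹·m⁻²·s².
  W = kg·m²·s⁻³.
  So W⁻² = kg⁻²·m⁻⁴·s⁶.
  V = kg·m²·s⁻³·A⁻¹.
  Combining: C²·J⁻¹·W⁻²·V·cd·mol = (s²·A²) · (kg⁻¹·m⁻²·s²) · (kg⁻²·m⁻⁴·s⁶) · (kg·m²·s⁻³·A⁻¹) · cd · mol = kg⁻²·m⁻⁴·s⁷·A·mol·cd.
Left is kg⁻²·m⁻⁴·s⁶·mol·cd; right is kg⁻²·m⁻⁴·s⁷·A·mol·cd — different.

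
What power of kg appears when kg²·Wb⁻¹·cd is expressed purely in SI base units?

Wb = V·s (flux: a volt is a weber per second),
    = kg·m²·s⁻²·A⁻¹.
So Wb⁻¹ = kg⁻¹·m⁻²·s²·A.
Combining: kg²·Wb⁻¹·cd = kg² · (kg⁻¹·m⁻²·s²·A) · cd = kg·m⁻²·s²·A·cd.
The exponent of kg is 1.

1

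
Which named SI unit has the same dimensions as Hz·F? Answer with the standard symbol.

S

Hz = 1/s = s⁻¹ (frequency is cycles per second).
F = C/V (capacitance = charge per voltage),
    = A·s/(kg·m²·s⁻³·A⁻¹) (substituting C and V),
    = kg⁻¹·m⁻²·s⁴·A².
Combining: Hz·F = s⁻¹ · (kg⁻¹·m⁻²·s⁴·A²) = kg⁻¹·m⁻²·s³·A².
kg⁻¹·m⁻²·s³·A² is the base-SI form of the siemens.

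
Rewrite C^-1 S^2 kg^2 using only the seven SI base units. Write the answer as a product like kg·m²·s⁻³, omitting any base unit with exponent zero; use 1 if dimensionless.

m⁻⁴·s⁵·A³

C = A·s = s·A (charge = current × time).
So C⁻¹ = s⁻¹·A⁻¹.
S = 1/Ω (conductance is reciprocal resistance),
    = kg⁻¹·m⁻²·s³·A².
So S² = kg⁻²·m⁻⁴·s⁶·A⁴.
Combining: C⁻¹·S²·kg² = (s⁻¹·A⁻¹) · (kg⁻²·m⁻⁴·s⁶·A⁴) · kg² = m⁻⁴·s⁵·A³.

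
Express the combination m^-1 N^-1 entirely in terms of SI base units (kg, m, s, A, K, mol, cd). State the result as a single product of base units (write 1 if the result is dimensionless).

N = kg·m/s² = kg·m·s⁻² (force = mass × acceleration).
So N⁻¹ = kg⁻¹·m⁻¹·s².
Combining: m⁻¹·N⁻¹ = m⁻¹ · (kg⁻¹·m⁻¹·s²) = kg⁻¹·m⁻²·s².

kg⁻¹·m⁻²·s²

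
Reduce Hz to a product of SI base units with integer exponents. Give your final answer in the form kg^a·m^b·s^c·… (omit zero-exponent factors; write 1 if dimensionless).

Hz = 1/s = s⁻¹ (frequency is cycles per second).

s⁻¹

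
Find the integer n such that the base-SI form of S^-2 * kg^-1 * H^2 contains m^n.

S = kg⁻¹·m⁻²·s³·A².
So S⁻² = kg²·m⁴·s⁻⁶·A⁻⁴.
H = kg·m²·s⁻²·A⁻².
So H² = kg²·m⁴·s⁻⁴·A⁻⁴.
Combining: S⁻²·kg⁻¹·H² = (kg²·m⁴·s⁻⁶·A⁻⁴) · kg⁻¹ · (kg²·m⁴·s⁻⁴·A⁻⁴) = kg³·m⁸·s⁻¹⁰·A⁻⁸.
The exponent of m is 8.

8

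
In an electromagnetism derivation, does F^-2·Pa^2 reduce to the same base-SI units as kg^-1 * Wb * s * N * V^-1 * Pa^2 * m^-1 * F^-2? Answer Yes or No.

Yes

Left side:
  F = C/V (capacitance = charge per voltage),
      = A·s/(kg·m²·s⁻³·A⁻¹) (substituting C and V),
      = kg⁻¹·m⁻²·s⁴·A².
  So F⁻² = kg²·m⁴·s⁻⁸·A⁻⁴.
  Pa = N/m² (pressure = force per area),
      = kg·m⁻¹·s⁻².
  So Pa² = kg²·m⁻²·s⁻⁴.
  Combining: F⁻²·Pa² = (kg²·m⁴·s⁻⁸·A⁻⁴) · (kg²·m⁻²·s⁻⁴) = kg⁴·m²·s⁻¹²·A⁻⁴.
Right side:
  Wb = V·s (flux: a volt is a weber per second),
      = kg·m²·s⁻²·A⁻¹.
  N = kg·m/s² = kg·m·s⁻² (force = mass × acceleration).
  V = W/A (potential = power per current),
      = kg·m²·s⁻³·A⁻¹.
  So V⁻¹ = kg⁻¹·m⁻²·s³·A.
  Pa = N/m² (pressure = force per area),
      = kg·m⁻¹·s⁻².
  So Pa² = kg²·m⁻²·s⁻⁴.
  F = C/V (capacitance = charge per voltage),
      = A·s/(kg·m²·s⁻³·A⁻¹) (substituting C and V),
      = kg⁻¹·m⁻²·s⁴·A².
  So F⁻² = kg²·m⁴·s⁻⁸·A⁻⁴.
  Combining: kg⁻¹·Wb·s·N·V⁻¹·Pa²·m⁻¹·F⁻² = kg⁻¹ · (kg·m²·s⁻²·A⁻¹) · s · (kg·m·s⁻²) · (kg⁻¹·m⁻²·s³·A) · (kg²·m⁻²·s⁻⁴) · m⁻¹ · (kg²·m⁴·s⁻⁸·A⁻⁴) = kg⁴·m²·s⁻¹²·A⁻⁴.
Both reduce to kg⁴·m²·s⁻¹²·A⁻⁴.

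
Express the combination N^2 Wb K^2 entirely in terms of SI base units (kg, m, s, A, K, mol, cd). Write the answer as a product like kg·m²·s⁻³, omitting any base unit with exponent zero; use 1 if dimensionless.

kg³·m⁴·s⁻⁶·A⁻¹·K²

N = kg·m/s² = kg·m·s⁻² (force = mass × acceleration).
So N² = kg²·m²·s⁻⁴.
Wb = V·s (flux: a volt is a weber per second),
    = kg·m²·s⁻²·A⁻¹.
Combining: N²·Wb·K² = (kg²·m²·s⁻⁴) · (kg·m²·s⁻²·A⁻¹) · K² = kg³·m⁴·s⁻⁶·A⁻¹·K².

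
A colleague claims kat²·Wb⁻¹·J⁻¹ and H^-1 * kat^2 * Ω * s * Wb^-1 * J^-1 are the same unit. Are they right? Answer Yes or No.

Yes

Left side:
  kat = mol/s = s⁻¹·mol (catalytic activity).
  So kat² = s⁻²·mol².
  Wb = V·s (flux: a volt is a weber per second),
      = kg·m²·s⁻²·A⁻¹.
  So Wb⁻¹ = kg⁻¹·m⁻²·s²·A.
  J = N·m (work = force × distance),
      = kg·m²·s⁻².
  So J⁻¹ = kg⁻¹·m⁻²·s².
  Combining: kat²·Wb⁻¹·J⁻¹ = (s⁻²·mol²) · (kg⁻¹·m⁻²·s²·A) · (kg⁻¹·m⁻²·s²) = kg⁻²·m⁻⁴·s²·A·mol².
Right side:
  H = kg·m²·s⁻²·A⁻².
  So H⁻¹ = kg⁻¹·m⁻²·s²·A².
  kat = s⁻¹·mol.
  So kat² = s⁻²·mol².
  Ω = kg·m²·s⁻³·A⁻².
  Wb = kg·m²·s⁻²·A⁻¹.
  So Wb⁻¹ = kg⁻¹·m⁻²·s²·A.
  J = kg·m²·s⁻².
  So J⁻¹ = kg⁻¹·m⁻²·s².
  Combining: H⁻¹·kat²·Ω·s·Wb⁻¹·J⁻¹ = (kg⁻¹·m⁻²·s²·A²) · (s⁻²·mol²) · (kg·m²·s⁻³·A⁻²) · s · (kg⁻¹·m⁻²·s²·A) · (kg⁻¹·m⁻²·s²) = kg⁻²·m⁻⁴·s²·A·mol².
Both reduce to kg⁻²·m⁻⁴·s²·A·mol².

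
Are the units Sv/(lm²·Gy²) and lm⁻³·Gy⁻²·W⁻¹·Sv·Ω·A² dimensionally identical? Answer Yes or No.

No

Left side:
  Sv = m²·s⁻².
  lm = cd.
  So lm⁻² = cd⁻².
  Gy = m²·s⁻².
  So Gy⁻² = m⁻⁴·s⁴.
  Combining: Sv·lm⁻²·Gy⁻² = (m²·s⁻²) · cd⁻² · (m⁻⁴·s⁴) = m⁻²·s²·cd⁻².
Right side:
  lm = cd.
  So lm⁻³ = cd⁻³.
  Gy = m²·s⁻².
  So Gy⁻² = m⁻⁴·s⁴.
  W = kg·m²·s⁻³.
  So W⁻¹ = kg⁻¹·m⁻²·s³.
  Sv = m²·s⁻².
  Ω = kg·m²·s⁻³·A⁻².
  Combining: lm⁻³·Gy⁻²·W⁻¹·Sv·Ω·A² = cd⁻³ · (m⁻⁴·s⁴) · (kg⁻¹·m⁻²·s³) · (m²·s⁻²) · (kg·m²·s⁻³·A⁻²) · A² = m⁻²·s²·cd⁻³.
Left is m⁻²·s²·cd⁻²; right is m⁻²·s²·cd⁻³ — different.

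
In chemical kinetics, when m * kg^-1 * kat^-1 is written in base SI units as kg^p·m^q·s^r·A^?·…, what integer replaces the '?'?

0

kat = s⁻¹·mol.
So kat⁻¹ = s·mol⁻¹.
Combining: m·kg⁻¹·kat⁻¹ = m · kg⁻¹ · (s·mol⁻¹) = kg⁻¹·m·s·mol⁻¹.
The exponent of A is 0.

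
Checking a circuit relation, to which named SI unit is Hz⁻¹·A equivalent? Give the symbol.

C

Hz = s⁻¹.
So Hz⁻¹ = s.
Combining: Hz⁻¹·A = s · A = s·A.
s·A is the base-SI form of the coulomb.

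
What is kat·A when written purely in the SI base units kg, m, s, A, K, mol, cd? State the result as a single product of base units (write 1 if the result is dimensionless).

s⁻¹·A·mol

kat = mol/s = s⁻¹·mol (catalytic activity).
Combining: kat·A = (s⁻¹·mol) · A = s⁻¹·A·mol.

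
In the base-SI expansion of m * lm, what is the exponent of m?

lm = cd.
Combining: m·lm = m · cd = m·cd.
The exponent of m is 1.

1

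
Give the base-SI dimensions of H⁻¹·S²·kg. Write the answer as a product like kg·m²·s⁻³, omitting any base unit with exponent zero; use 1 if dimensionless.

H = Wb/A (inductance = flux per current),
    = kg·m²·s⁻²·A⁻².
So H⁻¹ = kg⁻¹·m⁻²·s²·A².
S = 1/Ω (conductance is reciprocal resistance),
    = kg⁻¹·m⁻²·s³·A².
So S² = kg⁻²·m⁻⁴·s⁶·A⁴.
Combining: H⁻¹·S²·kg = (kg⁻¹·m⁻²·s²·A²) · (kg⁻²·m⁻⁴·s⁶·A⁴) · kg = kg⁻²·m⁻⁶·s⁸·A⁶.

kg⁻²·m⁻⁶·s⁸·A⁶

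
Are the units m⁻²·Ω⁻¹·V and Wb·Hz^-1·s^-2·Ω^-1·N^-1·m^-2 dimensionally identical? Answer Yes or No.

No

Left side:
  Ω = V/A (resistance = voltage per current),
      = kg·m²·s⁻³·A⁻².
  So Ω⁻¹ = kg⁻¹·m⁻²·s³·A².
  V = W/A (potential = power per current),
      = kg·m²·s⁻³·A⁻¹.
  Combining: m⁻²·Ω⁻¹·V = m⁻² · (kg⁻¹·m⁻²·s³·A²) · (kg·m²·s⁻³·A⁻¹) = m⁻²·A.
Right side:
  Wb = kg·m²·s⁻²·A⁻¹.
  Hz = s⁻¹.
  So Hz⁻¹ = s.
  Ω = kg·m²·s⁻³·A⁻².
  So Ω⁻¹ = kg⁻¹·m⁻²·s³·A².
  N = kg·m·s⁻².
  So N⁻¹ = kg⁻¹·m⁻¹·s².
  Combining: Wb·Hz⁻¹·s⁻²·Ω⁻¹·N⁻¹·m⁻² = (kg·m²·s⁻²·A⁻¹) · s · s⁻² · (kg⁻¹·m⁻²·s³·A²) · (kg⁻¹·m⁻¹·s²) · m⁻² = kg⁻¹·m⁻³·s²·A.
Left is m⁻²·A; right is kg⁻¹·m⁻³·s²·A — different.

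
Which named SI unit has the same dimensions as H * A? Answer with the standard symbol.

H = kg·m²·s⁻²·A⁻².
Combining: H·A = (kg·m²·s⁻²·A⁻²) · A = kg·m²·s⁻²·A⁻¹.
kg·m²·s⁻²·A⁻¹ is the base-SI form of the weber.

Wb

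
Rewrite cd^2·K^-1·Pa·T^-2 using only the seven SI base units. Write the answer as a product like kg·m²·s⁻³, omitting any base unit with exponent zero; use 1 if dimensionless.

Pa = kg·m⁻¹·s⁻².
T = kg·s⁻²·A⁻¹.
So T⁻² = kg⁻²·s⁴·A².
Combining: cd²·K⁻¹·Pa·T⁻² = cd² · K⁻¹ · (kg·m⁻¹·s⁻²) · (kg⁻²·s⁴·A²) = kg⁻¹·m⁻¹·s²·A²·K⁻¹·cd².

kg⁻¹·m⁻¹·s²·A²·K⁻¹·cd²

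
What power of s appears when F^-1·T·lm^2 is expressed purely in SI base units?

F = kg⁻¹·m⁻²·s⁴·A².
So F⁻¹ = kg·m²·s⁻⁴·A⁻².
T = kg·s⁻²·A⁻¹.
lm = cd.
So lm² = cd².
Combining: F⁻¹·T·lm² = (kg·m²·s⁻⁴·A⁻²) · (kg·s⁻²·A⁻¹) · cd² = kg²·m²·s⁻⁶·A⁻³·cd².
The exponent of s is -6.

-6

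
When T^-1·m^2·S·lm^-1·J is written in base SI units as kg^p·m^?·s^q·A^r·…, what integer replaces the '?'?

2

T = Wb/m² (flux density = flux per area),
    = kg·s⁻²·A⁻¹.
So T⁻¹ = kg⁻¹·s²·A.
S = 1/Ω (conductance is reciprocal resistance),
    = kg⁻¹·m⁻²·s³·A².
lm = cd·sr = cd (luminous flux; sr is dimensionless).
So lm⁻¹ = cd⁻¹.
J = N·m (work = force × distance),
    = kg·m²·s⁻².
Combining: T⁻¹·m²·S·lm⁻¹·J = (kg⁻¹·s²·A) · m² · (kg⁻¹·m⁻²·s³·A²) · cd⁻¹ · (kg·m²·s⁻²) = kg⁻¹·m²·s³·A³·cd⁻¹.
The exponent of m is 2.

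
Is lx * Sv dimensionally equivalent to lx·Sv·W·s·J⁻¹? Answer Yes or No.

Left side:
  lx = lm/m² (illuminance = luminous flux per area),
      = m⁻²·cd.
  Sv = J/kg (equivalent dose = energy per mass),
      = m²·s⁻².
  Combining: lx·Sv = (m⁻²·cd) · (m²·s⁻²) = s⁻²·cd.
Right side:
  lx = m⁻²·cd.
  Sv = m²·s⁻².
  W = kg·m²·s⁻³.
  J = kg·m²·s⁻².
  So J⁻¹ = kg⁻¹·m⁻²·s².
  Combining: lx·Sv·W·s·J⁻¹ = (m⁻²·cd) · (m²·s⁻²) · (kg·m²·s⁻³) · s · (kg⁻¹·m⁻²·s²) = s⁻²·cd.
Both reduce to s⁻²·cd.

Yes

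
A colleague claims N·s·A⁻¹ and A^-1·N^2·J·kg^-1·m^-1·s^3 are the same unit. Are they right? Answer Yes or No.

No

Left side:
  N = kg·m/s² = kg·m·s⁻² (force = mass × acceleration).
  Combining: N·s·A⁻¹ = (kg·m·s⁻²) · s · A⁻¹ = kg·m·s⁻¹·A⁻¹.
Right side:
  N = kg·m/s² = kg·m·s⁻² (force = mass × acceleration).
  So N² = kg²·m²·s⁻⁴.
  J = N·m (work = force × distance),
      = kg·m²·s⁻².
  Combining: A⁻¹·N²·J·kg⁻¹·m⁻¹·s³ = A⁻¹ · (kg²·m²·s⁻⁴) · (kg·m²·s⁻²) · kg⁻¹ · m⁻¹ · s³ = kg²·m³·s⁻³·A⁻¹.
Left is kg·m·s⁻¹·A⁻¹; right is kg²·m³·s⁻³·A⁻¹ — different.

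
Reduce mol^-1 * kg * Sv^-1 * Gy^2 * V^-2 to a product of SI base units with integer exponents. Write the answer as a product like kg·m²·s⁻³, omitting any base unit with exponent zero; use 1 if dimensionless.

kg⁻¹·m⁻²·s⁴·A²·mol⁻¹

Sv = J/kg (equivalent dose = energy per mass),
    = m²·s⁻².
So Sv⁻¹ = m⁻²·s².
Gy = J/kg (absorbed dose = energy per mass),
    = m²·s⁻².
So Gy² = m⁴·s⁻⁴.
V = W/A (potential = power per current),
    = kg·m²·s⁻³·A⁻¹.
So V⁻² = kg⁻²·m⁻⁴·s⁶·A².
Combining: mol⁻¹·kg·Sv⁻¹·Gy²·V⁻² = mol⁻¹ · kg · (m⁻²·s²) · (m⁴·s⁻⁴) · (kg⁻²·m⁻⁴·s⁶·A²) = kg⁻¹·m⁻²·s⁴·A²·mol⁻¹.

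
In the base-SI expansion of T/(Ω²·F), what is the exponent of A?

1

T = Wb/m² (flux density = flux per area),
    = kg·s⁻²·A⁻¹.
Ω = V/A (resistance = voltage per current),
    = kg·m²·s⁻³·A⁻².
So Ω⁻² = kg⁻²·m⁻⁴·s⁶·A⁴.
F = C/V (capacitance = charge per voltage),
    = A·s/(kg·m²·s⁻³·A⁻¹) (substituting C and V),
    = kg⁻¹·m⁻²·s⁴·A².
So F⁻¹ = kg·m²·s⁻⁴·A⁻².
Combining: T·Ω⁻²·F⁻¹ = (kg·s⁻²·A⁻¹) · (kg⁻²·m⁻⁴·s⁶·A⁴) · (kg·m²·s⁻⁴·A⁻²) = m⁻²·A.
The exponent of A is 1.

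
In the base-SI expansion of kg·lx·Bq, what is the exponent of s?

lx = m⁻²·cd.
Bq = s⁻¹.
Combining: kg·lx·Bq = kg · (m⁻²·cd) · s⁻¹ = kg·m⁻²·s⁻¹·cd.
The exponent of s is -1.

-1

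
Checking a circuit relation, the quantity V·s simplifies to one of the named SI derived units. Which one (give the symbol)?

V = kg·m²·s⁻³·A⁻¹.
Combining: V·s = (kg·m²·s⁻³·A⁻¹) · s = kg·m²·s⁻²·A⁻¹.
kg·m²·s⁻²·A⁻¹ is the base-SI form of the weber.

Wb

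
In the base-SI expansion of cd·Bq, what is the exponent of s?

-1

Bq = 1/s = s⁻¹ (activity is decays per second).
Combining: cd·Bq = cd · s⁻¹ = s⁻¹·cd.
The exponent of s is -1.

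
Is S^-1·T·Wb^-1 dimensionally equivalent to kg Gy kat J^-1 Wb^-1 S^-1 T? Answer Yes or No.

No

Left side:
  S = kg⁻¹·m⁻²·s³·A².
  So S⁻¹ = kg·m²·s⁻³·A⁻².
  T = kg·s⁻²·A⁻¹.
  Wb = kg·m²·s⁻²·A⁻¹.
  So Wb⁻¹ = kg⁻¹·m⁻²·s²·A.
  Combining: S⁻¹·T·Wb⁻¹ = (kg·m²·s⁻³·A⁻²) · (kg·s⁻²·A⁻¹) · (kg⁻¹·m⁻²·s²·A) = kg·s⁻³·A⁻².
Right side:
  Gy = J/kg (absorbed dose = energy per mass),
      = m²·s⁻².
  kat = mol/s = s⁻¹·mol (catalytic activity).
  J = N·m (work = force × distance),
      = kg·m²·s⁻².
  So J⁻¹ = kg⁻¹·m⁻²·s².
  Wb = V·s (flux: a volt is a weber per second),
      = kg·m²·s⁻²·A⁻¹.
  So Wb⁻¹ = kg⁻¹·m⁻²·s²·A.
  S = 1/Ω (conductance is reciprocal resistance),
      = kg⁻¹·m⁻²·s³·A².
  So S⁻¹ = kg·m²·s⁻³·A⁻².
  T = Wb/m² (flux density = flux per area),
      = kg·s⁻²·A⁻¹.
  Combining: kg·Gy·kat·J⁻¹·Wb⁻¹·S⁻¹·T = kg · (m²·s⁻²) · (s⁻¹·mol) · (kg⁻¹·m⁻²·s²) · (kg⁻¹·m⁻²·s²·A) · (kg·m²·s⁻³·A⁻²) · (kg·s⁻²·A⁻¹) = kg·s⁻⁴·A⁻²·mol.
Left is kg·s⁻³·A⁻²; right is kg·s⁻⁴·A⁻²·mol — different.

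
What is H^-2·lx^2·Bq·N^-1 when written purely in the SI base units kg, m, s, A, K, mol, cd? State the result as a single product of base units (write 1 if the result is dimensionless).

H = kg·m²·s⁻²·A⁻².
So H⁻² = kg⁻²·m⁻⁴·s⁴·A⁴.
lx = m⁻²·cd.
So lx² = m⁻⁴·cd².
Bq = s⁻¹.
N = kg·m·s⁻².
So N⁻¹ = kg⁻¹·m⁻¹·s².
Combining: H⁻²·lx²·Bq·N⁻¹ = (kg⁻²·m⁻⁴·s⁴·A⁴) · (m⁻⁴·cd²) · s⁻¹ · (kg⁻¹·m⁻¹·s²) = kg⁻³·m⁻⁹·s⁵·A⁴·cd².

kg⁻³·m⁻⁹·s⁵·A⁴·cd²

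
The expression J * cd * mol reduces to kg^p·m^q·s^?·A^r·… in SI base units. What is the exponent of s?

-2

J = N·m (work = force × distance),
    = kg·m²·s⁻².
Combining: J·cd·mol = (kg·m²·s⁻²) · cd · mol = kg·m²·s⁻²·mol·cd.
The exponent of s is -2.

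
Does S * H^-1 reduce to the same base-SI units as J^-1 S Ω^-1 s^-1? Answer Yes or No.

No

Left side:
  S = kg⁻¹·m⁻²·s³·A².
  H = kg·m²·s⁻²·A⁻².
  So H⁻¹ = kg⁻¹·m⁻²·s²·A².
  Combining: S·H⁻¹ = (kg⁻¹·m⁻²·s³·A²) · (kg⁻¹·m⁻²·s²·A²) = kg⁻²·m⁻⁴·s⁵·A⁴.
Right side:
  J = kg·m²·s⁻².
  So J⁻¹ = kg⁻¹·m⁻²·s².
  S = kg⁻¹·m⁻²·s³·A².
  Ω = kg·m²·s⁻³·A⁻².
  So Ω⁻¹ = kg⁻¹·m⁻²·s³·A².
  Combining: J⁻¹·S·Ω⁻¹·s⁻¹ = (kg⁻¹·m⁻²·s²) · (kg⁻¹·m⁻²·s³·A²) · (kg⁻¹·m⁻²·s³·A²) · s⁻¹ = kg⁻³·m⁻⁶·s⁷·A⁴.
Left is kg⁻²·m⁻⁴·s⁵·A⁴; right is kg⁻³·m⁻⁶·s⁷·A⁴ — different.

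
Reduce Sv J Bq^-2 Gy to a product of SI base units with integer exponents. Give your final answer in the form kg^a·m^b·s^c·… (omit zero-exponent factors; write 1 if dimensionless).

kg·m⁶·s⁻⁴

Sv = m²·s⁻².
J = kg·m²·s⁻².
Bq = s⁻¹.
So Bq⁻² = s².
Gy = m²·s⁻².
Combining: Sv·J·Bq⁻²·Gy = (m²·s⁻²) · (kg·m²·s⁻²) · s² · (m²·s⁻²) = kg·m⁶·s⁻⁴.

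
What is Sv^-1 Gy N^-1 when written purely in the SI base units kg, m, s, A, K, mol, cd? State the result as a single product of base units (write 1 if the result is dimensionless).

Sv = m²·s⁻².
So Sv⁻¹ = m⁻²·s².
Gy = m²·s⁻².
N = kg·m·s⁻².
So N⁻¹ = kg⁻¹·m⁻¹·s².
Combining: Sv⁻¹·Gy·N⁻¹ = (m⁻²·s²) · (m²·s⁻²) · (kg⁻¹·m⁻¹·s²) = kg⁻¹·m⁻¹·s².

kg⁻¹·m⁻¹·s²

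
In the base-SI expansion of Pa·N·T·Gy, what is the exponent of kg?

Pa = N/m² (pressure = force per area),
    = kg·m⁻¹·s⁻².
N = kg·m/s² = kg·m·s⁻² (force = mass × acceleration).
T = Wb/m² (flux density = flux per area),
    = kg·s⁻²·A⁻¹.
Gy = J/kg (absorbed dose = energy per mass),
    = m²·s⁻².
Combining: Pa·N·T·Gy = (kg·m⁻¹·s⁻²) · (kg·m·s⁻²) · (kg·s⁻²·A⁻¹) · (m²·s⁻²) = kg³·m²·s⁻⁸·A⁻¹.
The exponent of kg is 3.

3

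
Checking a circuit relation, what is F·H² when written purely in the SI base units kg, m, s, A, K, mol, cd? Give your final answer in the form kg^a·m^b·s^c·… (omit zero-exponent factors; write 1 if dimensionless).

kg·m²·A⁻²

F = C/V (capacitance = charge per voltage),
    = A·s/(kg·m²·s⁻³·A⁻¹) (substituting C and V),
    = kg⁻¹·m⁻²·s⁴·A².
H = Wb/A (inductance = flux per current),
    = kg·m²·s⁻²·A⁻².
So H² = kg²·m⁴·s⁻⁴·A⁻⁴.
Combining: F·H² = (kg⁻¹·m⁻²·s⁴·A²) · (kg²·m⁴·s⁻⁴·A⁻⁴) = kg·m²·A⁻².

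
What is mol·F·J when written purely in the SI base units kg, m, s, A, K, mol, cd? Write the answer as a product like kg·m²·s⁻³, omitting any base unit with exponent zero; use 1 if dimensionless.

s²·A²·mol

F = C/V (capacitance = charge per voltage),
    = A·s/(kg·m²·s⁻³·A⁻¹) (substituting C and V),
    = kg⁻¹·m⁻²·s⁴·A².
J = N·m (work = force × distance),
    = kg·m²·s⁻².
Combining: mol·F·J = mol · (kg⁻¹·m⁻²·s⁴·A²) · (kg·m²·s⁻²) = s²·A²·mol.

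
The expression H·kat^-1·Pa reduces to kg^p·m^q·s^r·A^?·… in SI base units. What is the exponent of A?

-2

H = kg·m²·s⁻²·A⁻².
kat = s⁻¹·mol.
So kat⁻¹ = s·mol⁻¹.
Pa = kg·m⁻¹·s⁻².
Combining: H·kat⁻¹·Pa = (kg·m²·s⁻²·A⁻²) · (s·mol⁻¹) · (kg·m⁻¹·s⁻²) = kg²·m·s⁻³·A⁻²·mol⁻¹.
The exponent of A is -2.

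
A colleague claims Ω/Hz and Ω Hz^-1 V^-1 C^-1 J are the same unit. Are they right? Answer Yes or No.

Left side:
  Hz = 1/s = s⁻¹ (frequency is cycles per second).
  So Hz⁻¹ = s.
  Ω = V/A (resistance = voltage per current),
      = kg·m²·s⁻³·A⁻².
  Combining: Hz⁻¹·Ω = s · (kg·m²·s⁻³·A⁻²) = kg·m²·s⁻²·A⁻².
Right side:
  Ω = kg·m²·s⁻³·A⁻².
  Hz = s⁻¹.
  So Hz⁻¹ = s.
  V = kg·m²·s⁻³·A⁻¹.
  So V⁻¹ = kg⁻¹·m⁻²·s³·A.
  C = s·A.
  So C⁻¹ = s⁻¹·A⁻¹.
  J = kg·m²·s⁻².
  Combining: Ω·Hz⁻¹·V⁻¹·C⁻¹·J = (kg·m²·s⁻³·A⁻²) · s · (kg⁻¹·m⁻²·s³·A) · (s⁻¹·A⁻¹) · (kg·m²·s⁻²) = kg·m²·s⁻²·A⁻².
Both reduce to kg·m²·s⁻²·A⁻².

Yes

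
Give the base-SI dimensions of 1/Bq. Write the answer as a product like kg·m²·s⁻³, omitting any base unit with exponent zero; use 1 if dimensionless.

Bq = 1/s = s⁻¹ (activity is decays per second).
So Bq⁻¹ = s.

s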